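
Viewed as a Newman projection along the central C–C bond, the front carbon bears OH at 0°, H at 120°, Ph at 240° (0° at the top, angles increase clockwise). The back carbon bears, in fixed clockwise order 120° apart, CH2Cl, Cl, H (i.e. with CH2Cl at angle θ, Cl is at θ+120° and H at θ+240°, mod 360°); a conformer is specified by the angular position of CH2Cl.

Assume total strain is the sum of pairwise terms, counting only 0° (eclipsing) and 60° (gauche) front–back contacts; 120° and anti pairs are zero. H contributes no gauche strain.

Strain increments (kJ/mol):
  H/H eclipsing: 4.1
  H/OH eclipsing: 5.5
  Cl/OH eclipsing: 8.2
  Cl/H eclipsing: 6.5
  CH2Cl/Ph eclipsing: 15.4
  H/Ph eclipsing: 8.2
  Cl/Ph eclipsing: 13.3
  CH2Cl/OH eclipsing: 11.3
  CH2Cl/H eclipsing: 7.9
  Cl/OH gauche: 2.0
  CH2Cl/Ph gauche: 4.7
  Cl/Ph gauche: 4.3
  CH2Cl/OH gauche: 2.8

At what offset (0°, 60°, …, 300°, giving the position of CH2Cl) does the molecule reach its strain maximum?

CH2Cl at 0° (eclipsed): OH(0°)/CH2Cl(0°) eclipsed 11.3; H(120°)/Cl(120°) eclipsed 6.5; Ph(240°)/H(240°) eclipsed 8.2 → 26.0 kJ/mol.
CH2Cl at 60° (staggered): OH(0°)/CH2Cl(60°) gauche 2.8; Ph(240°)/Cl(180°) gauche 4.3 → 7.1 kJ/mol.
CH2Cl at 120° (eclipsed): OH(0°)/H(0°) eclipsed 5.5; H(120°)/CH2Cl(120°) eclipsed 7.9; Ph(240°)/Cl(240°) eclipsed 13.3 → 26.7 kJ/mol.
CH2Cl at 180° (staggered): OH(0°)/Cl(300°) gauche 2.0; Ph(240°)/CH2Cl(180°) gauche 4.7; Ph(240°)/Cl(300°) gauche 4.3 → 11.0 kJ/mol.
CH2Cl at 240° (eclipsed): OH(0°)/Cl(0°) eclipsed 8.2; H(120°)/H(120°) eclipsed 4.1; Ph(240°)/CH2Cl(240°) eclipsed 15.4 → 27.7 kJ/mol.
CH2Cl at 300° (staggered): OH(0°)/CH2Cl(300°) gauche 2.8; OH(0°)/Cl(60°) gauche 2.0; Ph(240°)/CH2Cl(300°) gauche 4.7 → 9.5 kJ/mol.
The maximum (27.7 kJ/mol) occurs with CH2Cl at 240°.

240°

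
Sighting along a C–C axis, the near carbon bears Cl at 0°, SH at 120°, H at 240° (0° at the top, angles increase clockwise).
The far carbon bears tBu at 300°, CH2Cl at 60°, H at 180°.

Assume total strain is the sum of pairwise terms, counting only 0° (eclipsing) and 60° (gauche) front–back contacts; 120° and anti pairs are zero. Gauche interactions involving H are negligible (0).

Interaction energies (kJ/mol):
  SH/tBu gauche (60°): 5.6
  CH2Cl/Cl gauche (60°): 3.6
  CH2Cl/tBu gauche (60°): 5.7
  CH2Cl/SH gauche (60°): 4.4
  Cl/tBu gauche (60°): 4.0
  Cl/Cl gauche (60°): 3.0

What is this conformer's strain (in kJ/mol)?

This conformer is staggered. Cl at 0° is gauche with tBu at 300° (4.0); Cl at 0° is gauche with CH2Cl at 60° (3.6); SH at 120° is gauche with CH2Cl at 60° (4.4). Total 12.0 kJ/mol.

12.0 kJ/mol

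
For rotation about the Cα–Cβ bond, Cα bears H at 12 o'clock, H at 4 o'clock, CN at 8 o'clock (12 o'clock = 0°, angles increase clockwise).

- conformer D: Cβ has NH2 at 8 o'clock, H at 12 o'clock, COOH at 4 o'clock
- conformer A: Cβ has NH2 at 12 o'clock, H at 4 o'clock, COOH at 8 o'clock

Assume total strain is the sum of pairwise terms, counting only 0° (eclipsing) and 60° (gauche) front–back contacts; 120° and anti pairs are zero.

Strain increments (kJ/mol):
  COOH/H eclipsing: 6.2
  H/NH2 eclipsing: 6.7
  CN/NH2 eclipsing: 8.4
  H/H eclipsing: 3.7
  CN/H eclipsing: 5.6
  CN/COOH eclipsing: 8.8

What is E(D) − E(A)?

D (eclipsed): H(0°)/H(0°) eclipsed 3.7; H(120°)/COOH(120°) eclipsed 6.2; CN(240°)/NH2(240°) eclipsed 8.4 → 18.3 kJ/mol.
A (eclipsed): H(0°)/NH2(0°) eclipsed 6.7; H(120°)/H(120°) eclipsed 3.7; CN(240°)/COOH(240°) eclipsed 8.8 → 19.2 kJ/mol.
E(D) − E(A) = 18.3 − 19.2 = -0.9 kJ/mol.

-0.9 kJ/mol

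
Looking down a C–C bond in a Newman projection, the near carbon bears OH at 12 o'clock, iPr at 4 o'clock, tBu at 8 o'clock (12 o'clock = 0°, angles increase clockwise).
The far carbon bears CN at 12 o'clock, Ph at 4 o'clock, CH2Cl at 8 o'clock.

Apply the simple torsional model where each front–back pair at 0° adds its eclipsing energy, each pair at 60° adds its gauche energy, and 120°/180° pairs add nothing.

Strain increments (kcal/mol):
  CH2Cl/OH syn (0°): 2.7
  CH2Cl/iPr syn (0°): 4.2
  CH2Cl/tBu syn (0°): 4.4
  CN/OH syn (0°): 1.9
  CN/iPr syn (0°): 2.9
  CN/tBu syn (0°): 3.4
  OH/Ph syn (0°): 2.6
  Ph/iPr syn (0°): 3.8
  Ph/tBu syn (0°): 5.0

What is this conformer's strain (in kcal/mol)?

This conformer is eclipsed. OH at 0° is eclipsed with CN at 0° (1.9); iPr at 120° is eclipsed with Ph at 120° (3.8); tBu at 240° is eclipsed with CH2Cl at 240° (4.4). Total 10.1 kcal/mol.

10.1 kcal/mol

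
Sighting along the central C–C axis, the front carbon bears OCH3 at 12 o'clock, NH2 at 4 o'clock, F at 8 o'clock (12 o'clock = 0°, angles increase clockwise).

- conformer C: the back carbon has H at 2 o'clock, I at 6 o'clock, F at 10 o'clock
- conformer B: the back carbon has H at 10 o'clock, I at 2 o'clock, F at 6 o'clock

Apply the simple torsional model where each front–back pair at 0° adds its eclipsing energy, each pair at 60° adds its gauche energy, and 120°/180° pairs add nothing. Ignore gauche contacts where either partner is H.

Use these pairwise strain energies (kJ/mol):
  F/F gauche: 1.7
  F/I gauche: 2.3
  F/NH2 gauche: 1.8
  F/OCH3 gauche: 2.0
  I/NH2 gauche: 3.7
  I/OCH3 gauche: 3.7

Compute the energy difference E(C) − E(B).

-1.2 kJ/mol

C is staggered. OCH3 at 0° is gauche with F at 300° (2.0); NH2 at 120° is gauche with I at 180° (3.7); F at 240° is gauche with I at 180° (2.3); F at 240° is gauche with F at 300° (1.7). Total 9.7 kJ/mol.
B is staggered. OCH3 at 0° is gauche with I at 60° (3.7); NH2 at 120° is gauche with I at 60° (3.7); NH2 at 120° is gauche with F at 180° (1.8); F at 240° is gauche with F at 180° (1.7). Total 10.9 kJ/mol.
E(C) − E(B) = 9.7 − 10.9 = -1.2 kJ/mol.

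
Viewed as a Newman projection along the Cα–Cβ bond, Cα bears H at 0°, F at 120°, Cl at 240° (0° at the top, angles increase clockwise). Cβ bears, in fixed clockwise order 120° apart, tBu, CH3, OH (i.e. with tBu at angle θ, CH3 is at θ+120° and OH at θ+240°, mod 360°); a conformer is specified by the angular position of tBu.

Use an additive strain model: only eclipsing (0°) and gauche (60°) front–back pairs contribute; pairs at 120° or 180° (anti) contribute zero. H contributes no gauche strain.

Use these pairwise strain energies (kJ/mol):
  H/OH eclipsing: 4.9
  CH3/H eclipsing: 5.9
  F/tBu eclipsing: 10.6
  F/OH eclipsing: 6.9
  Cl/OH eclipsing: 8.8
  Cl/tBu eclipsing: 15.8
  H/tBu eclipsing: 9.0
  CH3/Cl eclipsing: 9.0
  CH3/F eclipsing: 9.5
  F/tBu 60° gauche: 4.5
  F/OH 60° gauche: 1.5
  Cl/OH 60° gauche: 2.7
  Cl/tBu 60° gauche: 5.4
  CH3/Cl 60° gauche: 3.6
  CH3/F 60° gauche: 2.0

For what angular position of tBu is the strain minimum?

300°

tBu at 0° is eclipsed. H at 0° is eclipsed with tBu at 0° (9.0); F at 120° is eclipsed with CH3 at 120° (9.5); Cl at 240° is eclipsed with OH at 240° (8.8). Total 27.3 kJ/mol.
tBu at 60° is staggered. F at 120° is gauche with tBu at 60° (4.5); F at 120° is gauche with CH3 at 180° (2.0); Cl at 240° is gauche with CH3 at 180° (3.6); Cl at 240° is gauche with OH at 300° (2.7). Total 12.8 kJ/mol.
tBu at 120° is eclipsed. H at 0° is eclipsed with OH at 0° (4.9); F at 120° is eclipsed with tBu at 120° (10.6); Cl at 240° is eclipsed with CH3 at 240° (9.0). Total 24.5 kJ/mol.
tBu at 180° is staggered. F at 120° is gauche with tBu at 180° (4.5); F at 120° is gauche with OH at 60° (1.5); Cl at 240° is gauche with tBu at 180° (5.4); Cl at 240° is gauche with CH3 at 300° (3.6). Total 15.0 kJ/mol.
tBu at 240° is eclipsed. H at 0° is eclipsed with CH3 at 0° (5.9); F at 120° is eclipsed with OH at 120° (6.9); Cl at 240° is eclipsed with tBu at 240° (15.8). Total 28.6 kJ/mol.
tBu at 300° is staggered. F at 120° is gauche with CH3 at 60° (2.0); F at 120° is gauche with OH at 180° (1.5); Cl at 240° is gauche with tBu at 300° (5.4); Cl at 240° is gauche with OH at 180° (2.7). Total 11.6 kJ/mol.
The minimum (11.6 kJ/mol) occurs with tBu at 300°.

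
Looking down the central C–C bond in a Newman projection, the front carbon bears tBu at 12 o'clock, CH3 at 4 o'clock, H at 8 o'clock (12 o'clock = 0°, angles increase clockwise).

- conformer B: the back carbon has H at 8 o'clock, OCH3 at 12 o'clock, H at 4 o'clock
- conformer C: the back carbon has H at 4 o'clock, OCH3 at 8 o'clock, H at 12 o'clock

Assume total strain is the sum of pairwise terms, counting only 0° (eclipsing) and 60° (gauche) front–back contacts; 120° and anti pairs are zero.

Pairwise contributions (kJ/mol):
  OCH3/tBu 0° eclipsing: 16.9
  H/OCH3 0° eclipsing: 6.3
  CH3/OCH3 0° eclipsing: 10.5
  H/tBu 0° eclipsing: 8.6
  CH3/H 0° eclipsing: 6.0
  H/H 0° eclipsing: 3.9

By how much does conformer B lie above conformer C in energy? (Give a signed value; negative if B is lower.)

+5.9 kJ/mol

B (eclipsed): tBu(0°)/OCH3(0°) eclipsed 16.9; CH3(120°)/H(120°) eclipsed 6.0; H(240°)/H(240°) eclipsed 3.9 → 26.8 kJ/mol.
C (eclipsed): tBu(0°)/H(0°) eclipsed 8.6; CH3(120°)/H(120°) eclipsed 6.0; H(240°)/OCH3(240°) eclipsed 6.3 → 20.9 kJ/mol.
E(B) − E(C) = 26.8 − 20.9 = +5.9 kJ/mol.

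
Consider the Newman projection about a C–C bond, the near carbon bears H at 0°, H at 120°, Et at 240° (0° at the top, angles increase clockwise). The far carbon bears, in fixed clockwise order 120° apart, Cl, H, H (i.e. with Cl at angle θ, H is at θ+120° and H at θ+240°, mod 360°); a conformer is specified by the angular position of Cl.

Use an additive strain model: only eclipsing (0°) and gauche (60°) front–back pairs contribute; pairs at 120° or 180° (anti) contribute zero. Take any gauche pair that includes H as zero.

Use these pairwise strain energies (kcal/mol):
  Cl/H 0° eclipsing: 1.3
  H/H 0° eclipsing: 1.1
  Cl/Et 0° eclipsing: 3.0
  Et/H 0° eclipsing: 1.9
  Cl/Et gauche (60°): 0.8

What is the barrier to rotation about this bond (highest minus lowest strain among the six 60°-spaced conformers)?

5.2 kcal/mol

Cl at 0° (eclipsed): H(0°)/Cl(0°) eclipsed 1.3; H(120°)/H(120°) eclipsed 1.1; Et(240°)/H(240°) eclipsed 1.9 → 4.3 kcal/mol.
Cl at 60° (staggered): no non-H gauche contacts → 0.0 kcal/mol.
Cl at 120° (eclipsed): H(0°)/H(0°) eclipsed 1.1; H(120°)/Cl(120°) eclipsed 1.3; Et(240°)/H(240°) eclipsed 1.9 → 4.3 kcal/mol.
Cl at 180° (staggered): Et(240°)/Cl(180°) gauche 0.8 → 0.8 kcal/mol.
Cl at 240° (eclipsed): H(0°)/H(0°) eclipsed 1.1; H(120°)/H(120°) eclipsed 1.1; Et(240°)/Cl(240°) eclipsed 3.0 → 5.2 kcal/mol.
Cl at 300° (staggered): Et(240°)/Cl(300°) gauche 0.8 → 0.8 kcal/mol.
Max at 240° (5.2 kcal/mol), min at 60° (0.0 kcal/mol); barrier = 5.2 kcal/mol.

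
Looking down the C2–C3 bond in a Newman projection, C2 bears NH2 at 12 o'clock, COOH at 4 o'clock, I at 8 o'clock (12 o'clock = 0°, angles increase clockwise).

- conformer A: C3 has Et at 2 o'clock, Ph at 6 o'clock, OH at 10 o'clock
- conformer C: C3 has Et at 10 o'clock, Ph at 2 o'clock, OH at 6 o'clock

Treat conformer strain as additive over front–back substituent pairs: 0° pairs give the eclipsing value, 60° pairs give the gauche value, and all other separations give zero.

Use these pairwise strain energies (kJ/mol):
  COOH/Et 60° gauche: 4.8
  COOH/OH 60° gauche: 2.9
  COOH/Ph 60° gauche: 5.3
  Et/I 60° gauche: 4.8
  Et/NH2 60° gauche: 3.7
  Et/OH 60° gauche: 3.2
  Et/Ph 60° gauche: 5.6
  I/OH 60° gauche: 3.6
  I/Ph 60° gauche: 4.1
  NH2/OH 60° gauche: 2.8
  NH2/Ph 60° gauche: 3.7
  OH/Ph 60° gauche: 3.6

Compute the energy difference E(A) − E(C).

+0.3 kJ/mol

A is staggered. NH2 at 0° is gauche with Et at 60° (3.7); NH2 at 0° is gauche with OH at 300° (2.8); COOH at 120° is gauche with Et at 60° (4.8); COOH at 120° is gauche with Ph at 180° (5.3); I at 240° is gauche with Ph at 180° (4.1); I at 240° is gauche with OH at 300° (3.6). Total 24.3 kJ/mol.
C is staggered. NH2 at 0° is gauche with Et at 300° (3.7); NH2 at 0° is gauche with Ph at 60° (3.7); COOH at 120° is gauche with Ph at 60° (5.3); COOH at 120° is gauche with OH at 180° (2.9); I at 240° is gauche with Et at 300° (4.8); I at 240° is gauche with OH at 180° (3.6). Total 24.0 kJ/mol.
E(A) − E(C) = 24.3 − 24.0 = +0.3 kJ/mol.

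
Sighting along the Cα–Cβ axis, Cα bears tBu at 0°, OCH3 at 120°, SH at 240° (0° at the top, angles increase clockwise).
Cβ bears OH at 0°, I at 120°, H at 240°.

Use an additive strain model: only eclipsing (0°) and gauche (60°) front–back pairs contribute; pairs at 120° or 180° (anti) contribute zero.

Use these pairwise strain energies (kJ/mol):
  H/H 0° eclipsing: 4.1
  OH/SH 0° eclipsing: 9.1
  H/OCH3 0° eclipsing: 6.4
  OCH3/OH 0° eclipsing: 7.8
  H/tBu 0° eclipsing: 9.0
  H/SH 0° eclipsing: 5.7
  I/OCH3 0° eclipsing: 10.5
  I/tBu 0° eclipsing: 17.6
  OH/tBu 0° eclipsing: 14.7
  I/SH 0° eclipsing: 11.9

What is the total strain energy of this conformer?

30.9 kJ/mol

This conformer is eclipsed. tBu at 0° is eclipsed with OH at 0° (14.7); OCH3 at 120° is eclipsed with I at 120° (10.5); SH at 240° is eclipsed with H at 240° (5.7). Total 30.9 kJ/mol.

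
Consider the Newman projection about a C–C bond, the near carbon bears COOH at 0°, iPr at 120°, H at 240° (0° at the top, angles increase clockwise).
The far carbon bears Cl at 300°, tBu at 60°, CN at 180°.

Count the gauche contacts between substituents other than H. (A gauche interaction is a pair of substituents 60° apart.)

Non-H gauche pairs: COOH(0°)/Cl(300°); COOH(0°)/tBu(60°); iPr(120°)/tBu(60°); iPr(120°)/CN(180°) — 4 interactions.

4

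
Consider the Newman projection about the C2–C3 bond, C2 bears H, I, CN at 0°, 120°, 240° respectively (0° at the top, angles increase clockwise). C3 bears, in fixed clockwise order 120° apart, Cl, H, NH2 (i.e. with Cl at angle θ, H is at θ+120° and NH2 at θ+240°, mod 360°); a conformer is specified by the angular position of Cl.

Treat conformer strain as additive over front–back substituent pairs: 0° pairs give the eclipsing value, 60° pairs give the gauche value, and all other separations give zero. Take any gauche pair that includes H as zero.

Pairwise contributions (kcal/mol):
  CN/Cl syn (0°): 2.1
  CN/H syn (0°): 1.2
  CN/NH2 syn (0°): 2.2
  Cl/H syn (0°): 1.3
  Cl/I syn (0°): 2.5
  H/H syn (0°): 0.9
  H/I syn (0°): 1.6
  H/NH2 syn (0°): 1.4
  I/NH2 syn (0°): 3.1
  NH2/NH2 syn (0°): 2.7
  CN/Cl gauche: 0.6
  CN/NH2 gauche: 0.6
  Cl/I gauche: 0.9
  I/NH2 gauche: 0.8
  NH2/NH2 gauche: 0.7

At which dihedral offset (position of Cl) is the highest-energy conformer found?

Cl at 0° (eclipsed): H–Cl eclipsed, I–H eclipsed, CN–NH2 eclipsed; 1.3 + 1.6 + 2.2 = 5.1 kcal/mol.
Cl at 60° (staggered): I–Cl gauche, CN–NH2 gauche; 0.9 + 0.6 = 1.5 kcal/mol.
Cl at 120° (eclipsed): H–NH2 eclipsed, I–Cl eclipsed, CN–H eclipsed; 1.4 + 2.5 + 1.2 = 5.1 kcal/mol.
Cl at 180° (staggered): I–Cl gauche, I–NH2 gauche, CN–Cl gauche; 0.9 + 0.8 + 0.6 = 2.3 kcal/mol.
Cl at 240° (eclipsed): H–H eclipsed, I–NH2 eclipsed, CN–Cl eclipsed; 0.9 + 3.1 + 2.1 = 6.1 kcal/mol.
Cl at 300° (staggered): I–NH2 gauche, CN–Cl gauche, CN–NH2 gauche; 0.8 + 0.6 + 0.6 = 2.0 kcal/mol.
The maximum (6.1 kcal/mol) occurs with Cl at 240°.

240°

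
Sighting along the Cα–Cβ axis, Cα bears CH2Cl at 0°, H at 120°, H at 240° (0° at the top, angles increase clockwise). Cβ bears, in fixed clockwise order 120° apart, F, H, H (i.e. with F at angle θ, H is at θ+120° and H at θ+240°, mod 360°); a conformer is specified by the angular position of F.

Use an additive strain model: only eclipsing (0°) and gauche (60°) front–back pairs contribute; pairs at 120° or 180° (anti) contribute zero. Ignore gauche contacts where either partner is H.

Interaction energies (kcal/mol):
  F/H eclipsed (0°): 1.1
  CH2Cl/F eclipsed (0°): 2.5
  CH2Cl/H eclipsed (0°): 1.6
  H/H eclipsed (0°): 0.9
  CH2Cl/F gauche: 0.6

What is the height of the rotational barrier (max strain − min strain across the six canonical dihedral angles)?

4.3 kcal/mol

F at 0° (eclipsed): CH2Cl–F eclipsed, H–H eclipsed, H–H eclipsed; 2.5 + 0.9 + 0.9 = 4.3 kcal/mol.
F at 60° (staggered): CH2Cl–F gauche; 0.6 = 0.6 kcal/mol.
F at 120° (eclipsed): CH2Cl–H eclipsed, H–F eclipsed, H–H eclipsed; 1.6 + 1.1 + 0.9 = 3.6 kcal/mol.
F at 180° (staggered): no non-H gauche contacts → 0.0 kcal/mol.
F at 240° (eclipsed): CH2Cl–H eclipsed, H–H eclipsed, H–F eclipsed; 1.6 + 0.9 + 1.1 = 3.6 kcal/mol.
F at 300° (staggered): CH2Cl–F gauche; 0.6 = 0.6 kcal/mol.
Max at 0° (4.3 kcal/mol), min at 180° (0.0 kcal/mol); barrier = 4.3 kcal/mol.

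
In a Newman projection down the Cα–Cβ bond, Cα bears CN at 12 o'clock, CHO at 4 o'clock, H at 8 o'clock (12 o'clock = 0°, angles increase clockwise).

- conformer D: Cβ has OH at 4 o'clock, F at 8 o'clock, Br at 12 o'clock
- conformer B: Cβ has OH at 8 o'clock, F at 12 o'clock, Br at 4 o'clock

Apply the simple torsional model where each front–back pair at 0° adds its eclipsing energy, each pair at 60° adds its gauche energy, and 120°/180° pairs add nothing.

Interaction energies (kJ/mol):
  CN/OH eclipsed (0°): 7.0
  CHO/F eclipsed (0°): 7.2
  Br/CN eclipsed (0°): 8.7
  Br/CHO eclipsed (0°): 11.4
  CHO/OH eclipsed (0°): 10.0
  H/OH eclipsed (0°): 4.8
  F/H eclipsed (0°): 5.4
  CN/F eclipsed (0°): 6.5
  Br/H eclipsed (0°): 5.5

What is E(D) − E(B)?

D (eclipsed): CN(0°)/Br(0°) eclipsed 8.7; CHO(120°)/OH(120°) eclipsed 10.0; H(240°)/F(240°) eclipsed 5.4 → 24.1 kJ/mol.
B (eclipsed): CN(0°)/F(0°) eclipsed 6.5; CHO(120°)/Br(120°) eclipsed 11.4; H(240°)/OH(240°) eclipsed 4.8 → 22.7 kJ/mol.
E(D) − E(B) = 24.1 − 22.7 = +1.4 kJ/mol.

+1.4 kJ/mol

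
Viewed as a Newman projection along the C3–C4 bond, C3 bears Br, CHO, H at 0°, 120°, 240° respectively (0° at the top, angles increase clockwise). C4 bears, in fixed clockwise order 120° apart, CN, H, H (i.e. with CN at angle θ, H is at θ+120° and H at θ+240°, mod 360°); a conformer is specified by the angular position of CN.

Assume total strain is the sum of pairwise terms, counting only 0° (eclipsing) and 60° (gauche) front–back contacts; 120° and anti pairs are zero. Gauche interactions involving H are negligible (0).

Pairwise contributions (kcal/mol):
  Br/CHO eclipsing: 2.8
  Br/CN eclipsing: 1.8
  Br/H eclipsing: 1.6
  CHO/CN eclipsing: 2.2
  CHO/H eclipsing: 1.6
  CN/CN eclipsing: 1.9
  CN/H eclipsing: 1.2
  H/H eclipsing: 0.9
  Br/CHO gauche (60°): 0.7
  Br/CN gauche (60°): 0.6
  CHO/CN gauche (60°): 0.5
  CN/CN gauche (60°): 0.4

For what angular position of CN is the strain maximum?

120°

CN at 0° (eclipsed): Br–CN eclipsed, CHO–H eclipsed, H–H eclipsed; 1.8 + 1.6 + 0.9 = 4.3 kcal/mol.
CN at 60° (staggered): Br–CN gauche, CHO–CN gauche; 0.6 + 0.5 = 1.1 kcal/mol.
CN at 120° (eclipsed): Br–H eclipsed, CHO–CN eclipsed, H–H eclipsed; 1.6 + 2.2 + 0.9 = 4.7 kcal/mol.
CN at 180° (staggered): CHO–CN gauche; 0.5 = 0.5 kcal/mol.
CN at 240° (eclipsed): Br–H eclipsed, CHO–H eclipsed, H–CN eclipsed; 1.6 + 1.6 + 1.2 = 4.4 kcal/mol.
CN at 300° (staggered): Br–CN gauche; 0.6 = 0.6 kcal/mol.
The maximum (4.7 kcal/mol) occurs with CN at 120°.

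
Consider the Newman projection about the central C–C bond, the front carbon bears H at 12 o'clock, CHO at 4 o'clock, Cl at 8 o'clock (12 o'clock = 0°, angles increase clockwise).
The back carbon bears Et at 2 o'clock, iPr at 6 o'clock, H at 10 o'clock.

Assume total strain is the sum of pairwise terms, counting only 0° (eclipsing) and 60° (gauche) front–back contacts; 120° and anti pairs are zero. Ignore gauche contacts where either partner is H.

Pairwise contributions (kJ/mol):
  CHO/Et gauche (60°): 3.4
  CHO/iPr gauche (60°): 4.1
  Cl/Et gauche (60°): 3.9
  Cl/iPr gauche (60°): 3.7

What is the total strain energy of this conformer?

This conformer (staggered): CHO–Et gauche, CHO–iPr gauche, Cl–iPr gauche; 3.4 + 4.1 + 3.7 = 11.2 kJ/mol.

11.2 kJ/mol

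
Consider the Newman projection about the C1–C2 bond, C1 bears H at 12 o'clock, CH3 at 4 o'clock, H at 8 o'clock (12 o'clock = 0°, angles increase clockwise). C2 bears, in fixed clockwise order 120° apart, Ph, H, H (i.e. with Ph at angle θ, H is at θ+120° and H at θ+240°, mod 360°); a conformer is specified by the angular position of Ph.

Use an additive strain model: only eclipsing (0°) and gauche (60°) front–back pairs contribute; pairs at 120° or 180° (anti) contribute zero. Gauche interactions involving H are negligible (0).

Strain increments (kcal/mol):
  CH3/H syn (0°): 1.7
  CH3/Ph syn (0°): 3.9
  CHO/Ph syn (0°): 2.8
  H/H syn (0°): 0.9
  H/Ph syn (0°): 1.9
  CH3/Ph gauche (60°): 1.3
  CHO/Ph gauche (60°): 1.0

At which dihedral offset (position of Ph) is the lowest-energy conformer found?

300°

Ph at 0° is eclipsed. H at 0° is eclipsed with Ph at 0° (1.9); CH3 at 120° is eclipsed with H at 120° (1.7); H at 240° is eclipsed with H at 240° (0.9). Total 4.5 kcal/mol.
Ph at 60° is staggered. CH3 at 120° is gauche with Ph at 60° (1.3). Total 1.3 kcal/mol.
Ph at 120° is eclipsed. H at 0° is eclipsed with H at 0° (0.9); CH3 at 120° is eclipsed with Ph at 120° (3.9); H at 240° is eclipsed with H at 240° (0.9). Total 5.7 kcal/mol.
Ph at 180° is staggered. CH3 at 120° is gauche with Ph at 180° (1.3). Total 1.3 kcal/mol.
Ph at 240° is eclipsed. H at 0° is eclipsed with H at 0° (0.9); CH3 at 120° is eclipsed with H at 120° (1.7); H at 240° is eclipsed with Ph at 240° (1.9). Total 4.5 kcal/mol.
Ph at 300° (staggered): no non-H gauche contacts → 0.0 kcal/mol.
The minimum (0.0 kcal/mol) occurs with Ph at 300°.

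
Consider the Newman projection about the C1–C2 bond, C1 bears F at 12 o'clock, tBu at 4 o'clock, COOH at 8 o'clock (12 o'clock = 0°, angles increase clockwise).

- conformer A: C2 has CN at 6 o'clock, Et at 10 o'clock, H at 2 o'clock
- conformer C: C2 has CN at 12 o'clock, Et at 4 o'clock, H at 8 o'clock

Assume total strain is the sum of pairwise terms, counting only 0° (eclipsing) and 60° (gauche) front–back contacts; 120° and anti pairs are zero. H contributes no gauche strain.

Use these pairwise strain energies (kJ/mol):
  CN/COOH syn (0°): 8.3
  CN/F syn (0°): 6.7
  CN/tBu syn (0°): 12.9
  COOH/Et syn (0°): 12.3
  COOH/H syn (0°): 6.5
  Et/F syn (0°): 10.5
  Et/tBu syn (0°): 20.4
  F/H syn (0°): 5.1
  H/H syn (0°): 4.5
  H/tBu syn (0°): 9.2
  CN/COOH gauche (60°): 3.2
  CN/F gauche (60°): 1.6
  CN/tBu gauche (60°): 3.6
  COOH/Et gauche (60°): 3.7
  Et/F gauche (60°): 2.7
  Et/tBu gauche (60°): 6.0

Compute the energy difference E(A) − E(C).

A is staggered. F at 0° is gauche with Et at 300° (2.7); tBu at 120° is gauche with CN at 180° (3.6); COOH at 240° is gauche with CN at 180° (3.2); COOH at 240° is gauche with Et at 300° (3.7). Total 13.2 kJ/mol.
C is eclipsed. F at 0° is eclipsed with CN at 0° (6.7); tBu at 120° is eclipsed with Et at 120° (20.4); COOH at 240° is eclipsed with H at 240° (6.5). Total 33.6 kJ/mol.
E(A) − E(C) = 13.2 − 33.6 = -20.4 kJ/mol.

-20.4 kJ/mol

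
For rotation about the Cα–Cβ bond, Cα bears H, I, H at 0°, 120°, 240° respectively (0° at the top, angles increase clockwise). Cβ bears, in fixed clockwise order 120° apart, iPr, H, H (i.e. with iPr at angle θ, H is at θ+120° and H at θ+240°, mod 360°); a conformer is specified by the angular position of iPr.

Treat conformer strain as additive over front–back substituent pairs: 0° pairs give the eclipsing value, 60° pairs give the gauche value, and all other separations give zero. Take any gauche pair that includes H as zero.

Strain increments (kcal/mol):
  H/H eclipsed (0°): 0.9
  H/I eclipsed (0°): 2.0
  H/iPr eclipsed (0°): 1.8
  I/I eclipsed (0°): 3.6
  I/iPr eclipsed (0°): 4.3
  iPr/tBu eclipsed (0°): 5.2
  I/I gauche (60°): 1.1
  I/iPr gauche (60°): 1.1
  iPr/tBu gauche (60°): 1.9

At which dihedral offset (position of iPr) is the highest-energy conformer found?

iPr at 0° (eclipsed): H(0°)/iPr(0°) eclipsed 1.8; I(120°)/H(120°) eclipsed 2.0; H(240°)/H(240°) eclipsed 0.9 → 4.7 kcal/mol.
iPr at 60° (staggered): I(120°)/iPr(60°) gauche 1.1 → 1.1 kcal/mol.
iPr at 120° (eclipsed): H(0°)/H(0°) eclipsed 0.9; I(120°)/iPr(120°) eclipsed 4.3; H(240°)/H(240°) eclipsed 0.9 → 6.1 kcal/mol.
iPr at 180° (staggered): I(120°)/iPr(180°) gauche 1.1 → 1.1 kcal/mol.
iPr at 240° (eclipsed): H(0°)/H(0°) eclipsed 0.9; I(120°)/H(120°) eclipsed 2.0; H(240°)/iPr(240°) eclipsed 1.8 → 4.7 kcal/mol.
iPr at 300° (staggered): no non-H gauche contacts → 0.0 kcal/mol.
The maximum (6.1 kcal/mol) occurs with iPr at 120°.

120°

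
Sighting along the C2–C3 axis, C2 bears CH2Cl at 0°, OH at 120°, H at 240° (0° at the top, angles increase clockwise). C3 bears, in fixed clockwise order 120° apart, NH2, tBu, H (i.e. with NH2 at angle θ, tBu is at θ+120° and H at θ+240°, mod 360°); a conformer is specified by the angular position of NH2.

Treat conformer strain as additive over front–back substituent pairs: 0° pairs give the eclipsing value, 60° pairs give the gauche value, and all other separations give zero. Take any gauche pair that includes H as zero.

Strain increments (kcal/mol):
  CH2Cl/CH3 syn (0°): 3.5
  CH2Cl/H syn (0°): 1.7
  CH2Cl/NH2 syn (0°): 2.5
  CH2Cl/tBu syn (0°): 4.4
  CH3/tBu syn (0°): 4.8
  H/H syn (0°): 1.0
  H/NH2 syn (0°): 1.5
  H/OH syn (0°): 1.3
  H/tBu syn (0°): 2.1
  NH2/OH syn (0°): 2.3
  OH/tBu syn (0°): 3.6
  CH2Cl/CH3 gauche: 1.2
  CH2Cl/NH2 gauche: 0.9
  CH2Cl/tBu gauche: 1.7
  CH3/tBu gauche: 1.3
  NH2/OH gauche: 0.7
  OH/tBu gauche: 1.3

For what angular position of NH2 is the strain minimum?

180°

NH2 at 0° (eclipsed): CH2Cl(0°)/NH2(0°) eclipsed 2.5; OH(120°)/tBu(120°) eclipsed 3.6; H(240°)/H(240°) eclipsed 1.0 → 7.1 kcal/mol.
NH2 at 60° (staggered): CH2Cl(0°)/NH2(60°) gauche 0.9; OH(120°)/NH2(60°) gauche 0.7; OH(120°)/tBu(180°) gauche 1.3 → 2.9 kcal/mol.
NH2 at 120° (eclipsed): CH2Cl(0°)/H(0°) eclipsed 1.7; OH(120°)/NH2(120°) eclipsed 2.3; H(240°)/tBu(240°) eclipsed 2.1 → 6.1 kcal/mol.
NH2 at 180° (staggered): CH2Cl(0°)/tBu(300°) gauche 1.7; OH(120°)/NH2(180°) gauche 0.7 → 2.4 kcal/mol.
NH2 at 240° (eclipsed): CH2Cl(0°)/tBu(0°) eclipsed 4.4; OH(120°)/H(120°) eclipsed 1.3; H(240°)/NH2(240°) eclipsed 1.5 → 7.2 kcal/mol.
NH2 at 300° (staggered): CH2Cl(0°)/NH2(300°) gauche 0.9; CH2Cl(0°)/tBu(60°) gauche 1.7; OH(120°)/tBu(60°) gauche 1.3 → 3.9 kcal/mol.
The minimum (2.4 kcal/mol) occurs with NH2 at 180°.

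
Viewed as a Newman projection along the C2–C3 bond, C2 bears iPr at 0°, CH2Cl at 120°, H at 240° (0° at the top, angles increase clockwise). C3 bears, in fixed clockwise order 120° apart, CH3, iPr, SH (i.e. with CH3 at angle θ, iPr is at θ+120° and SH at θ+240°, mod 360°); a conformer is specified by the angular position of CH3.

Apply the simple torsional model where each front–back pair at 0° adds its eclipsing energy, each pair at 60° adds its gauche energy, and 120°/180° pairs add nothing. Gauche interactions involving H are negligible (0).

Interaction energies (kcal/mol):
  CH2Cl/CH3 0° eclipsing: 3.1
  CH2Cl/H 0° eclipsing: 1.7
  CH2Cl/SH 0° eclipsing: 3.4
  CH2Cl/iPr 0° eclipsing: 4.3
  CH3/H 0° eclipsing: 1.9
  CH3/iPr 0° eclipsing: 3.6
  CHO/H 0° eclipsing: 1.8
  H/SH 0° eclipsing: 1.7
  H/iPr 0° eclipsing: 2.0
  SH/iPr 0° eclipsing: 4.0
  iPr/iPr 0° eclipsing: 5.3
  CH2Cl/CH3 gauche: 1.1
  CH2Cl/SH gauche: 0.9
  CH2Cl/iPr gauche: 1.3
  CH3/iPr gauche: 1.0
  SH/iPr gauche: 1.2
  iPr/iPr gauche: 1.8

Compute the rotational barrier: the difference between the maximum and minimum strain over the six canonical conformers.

CH3 at 0° (eclipsed): iPr(0°)/CH3(0°) eclipsed 3.6; CH2Cl(120°)/iPr(120°) eclipsed 4.3; H(240°)/SH(240°) eclipsed 1.7 → 9.6 kcal/mol.
CH3 at 60° (staggered): iPr(0°)/CH3(60°) gauche 1.0; iPr(0°)/SH(300°) gauche 1.2; CH2Cl(120°)/CH3(60°) gauche 1.1; CH2Cl(120°)/iPr(180°) gauche 1.3 → 4.6 kcal/mol.
CH3 at 120° (eclipsed): iPr(0°)/SH(0°) eclipsed 4.0; CH2Cl(120°)/CH3(120°) eclipsed 3.1; H(240°)/iPr(240°) eclipsed 2.0 → 9.1 kcal/mol.
CH3 at 180° (staggered): iPr(0°)/iPr(300°) gauche 1.8; iPr(0°)/SH(60°) gauche 1.2; CH2Cl(120°)/CH3(180°) gauche 1.1; CH2Cl(120°)/SH(60°) gauche 0.9 → 5.0 kcal/mol.
CH3 at 240° (eclipsed): iPr(0°)/iPr(0°) eclipsed 5.3; CH2Cl(120°)/SH(120°) eclipsed 3.4; H(240°)/CH3(240°) eclipsed 1.9 → 10.6 kcal/mol.
CH3 at 300° (staggered): iPr(0°)/CH3(300°) gauche 1.0; iPr(0°)/iPr(60°) gauche 1.8; CH2Cl(120°)/iPr(60°) gauche 1.3; CH2Cl(120°)/SH(180°) gauche 0.9 → 5.0 kcal/mol.
Max at 240° (10.6 kcal/mol), min at 60° (4.6 kcal/mol); barrier = 6.0 kcal/mol.

6.0 kcal/mol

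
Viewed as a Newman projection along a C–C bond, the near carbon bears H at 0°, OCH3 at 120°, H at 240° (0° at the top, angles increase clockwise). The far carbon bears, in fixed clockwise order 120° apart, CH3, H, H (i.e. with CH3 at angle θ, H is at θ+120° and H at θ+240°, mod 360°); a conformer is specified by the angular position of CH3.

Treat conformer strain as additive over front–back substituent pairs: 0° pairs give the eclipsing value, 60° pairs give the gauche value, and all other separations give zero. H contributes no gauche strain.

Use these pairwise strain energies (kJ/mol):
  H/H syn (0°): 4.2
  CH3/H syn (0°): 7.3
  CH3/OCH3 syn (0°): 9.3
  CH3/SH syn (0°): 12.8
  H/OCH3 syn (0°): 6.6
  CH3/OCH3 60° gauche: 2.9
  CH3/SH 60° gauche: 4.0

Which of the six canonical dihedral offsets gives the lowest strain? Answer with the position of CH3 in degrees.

CH3 at 0° (eclipsed): H(0°)/CH3(0°) eclipsed 7.3; OCH3(120°)/H(120°) eclipsed 6.6; H(240°)/H(240°) eclipsed 4.2 → 18.1 kJ/mol.
CH3 at 60° (staggered): OCH3(120°)/CH3(60°) gauche 2.9 → 2.9 kJ/mol.
CH3 at 120° (eclipsed): H(0°)/H(0°) eclipsed 4.2; OCH3(120°)/CH3(120°) eclipsed 9.3; H(240°)/H(240°) eclipsed 4.2 → 17.7 kJ/mol.
CH3 at 180° (staggered): OCH3(120°)/CH3(180°) gauche 2.9 → 2.9 kJ/mol.
CH3 at 240° (eclipsed): H(0°)/H(0°) eclipsed 4.2; OCH3(120°)/H(120°) eclipsed 6.6; H(240°)/CH3(240°) eclipsed 7.3 → 18.1 kJ/mol.
CH3 at 300° (staggered): no non-H gauche contacts → 0.0 kJ/mol.
The minimum (0.0 kJ/mol) occurs with CH3 at 300°.

300°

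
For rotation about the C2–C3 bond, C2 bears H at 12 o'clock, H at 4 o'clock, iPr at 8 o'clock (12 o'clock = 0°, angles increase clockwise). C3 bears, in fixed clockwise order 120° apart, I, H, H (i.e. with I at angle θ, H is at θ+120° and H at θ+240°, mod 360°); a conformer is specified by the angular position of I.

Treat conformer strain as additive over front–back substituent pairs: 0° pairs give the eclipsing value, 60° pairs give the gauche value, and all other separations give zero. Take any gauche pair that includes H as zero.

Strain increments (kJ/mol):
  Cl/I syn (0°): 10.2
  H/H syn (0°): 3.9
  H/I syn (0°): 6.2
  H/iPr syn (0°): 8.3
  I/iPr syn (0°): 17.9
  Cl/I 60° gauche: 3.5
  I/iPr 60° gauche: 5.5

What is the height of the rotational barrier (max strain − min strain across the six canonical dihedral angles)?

I at 0° (eclipsed): H(0°)/I(0°) eclipsed 6.2; H(120°)/H(120°) eclipsed 3.9; iPr(240°)/H(240°) eclipsed 8.3 → 18.4 kJ/mol.
I at 60° (staggered): no non-H gauche contacts → 0.0 kJ/mol.
I at 120° (eclipsed): H(0°)/H(0°) eclipsed 3.9; H(120°)/I(120°) eclipsed 6.2; iPr(240°)/H(240°) eclipsed 8.3 → 18.4 kJ/mol.
I at 180° (staggered): iPr(240°)/I(180°) gauche 5.5 → 5.5 kJ/mol.
I at 240° (eclipsed): H(0°)/H(0°) eclipsed 3.9; H(120°)/H(120°) eclipsed 3.9; iPr(240°)/I(240°) eclipsed 17.9 → 25.7 kJ/mol.
I at 300° (staggered): iPr(240°)/I(300°) gauche 5.5 → 5.5 kJ/mol.
Max at 240° (25.7 kJ/mol), min at 60° (0.0 kJ/mol); barrier = 25.7 kJ/mol.

25.7 kJ/mol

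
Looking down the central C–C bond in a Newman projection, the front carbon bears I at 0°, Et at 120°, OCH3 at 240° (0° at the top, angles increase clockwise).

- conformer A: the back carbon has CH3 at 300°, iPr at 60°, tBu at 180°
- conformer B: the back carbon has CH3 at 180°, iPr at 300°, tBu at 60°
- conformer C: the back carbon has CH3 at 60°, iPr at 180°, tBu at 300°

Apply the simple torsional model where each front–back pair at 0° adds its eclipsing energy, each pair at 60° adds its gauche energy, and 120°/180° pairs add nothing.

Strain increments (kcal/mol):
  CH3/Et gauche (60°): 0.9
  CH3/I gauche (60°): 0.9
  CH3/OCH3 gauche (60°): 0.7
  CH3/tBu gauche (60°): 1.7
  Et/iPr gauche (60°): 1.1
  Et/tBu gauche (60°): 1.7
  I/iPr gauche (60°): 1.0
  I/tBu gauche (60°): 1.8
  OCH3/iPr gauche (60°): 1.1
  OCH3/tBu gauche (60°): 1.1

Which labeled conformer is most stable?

A

A (staggered): I(0°)/CH3(300°) gauche 0.9; I(0°)/iPr(60°) gauche 1.0; Et(120°)/iPr(60°) gauche 1.1; Et(120°)/tBu(180°) gauche 1.7; OCH3(240°)/CH3(300°) gauche 0.7; OCH3(240°)/tBu(180°) gauche 1.1 → 6.5 kcal/mol.
B (staggered): I(0°)/iPr(300°) gauche 1.0; I(0°)/tBu(60°) gauche 1.8; Et(120°)/CH3(180°) gauche 0.9; Et(120°)/tBu(60°) gauche 1.7; OCH3(240°)/CH3(180°) gauche 0.7; OCH3(240°)/iPr(300°) gauche 1.1 → 7.2 kcal/mol.
C (staggered): I(0°)/CH3(60°) gauche 0.9; I(0°)/tBu(300°) gauche 1.8; Et(120°)/CH3(60°) gauche 0.9; Et(120°)/iPr(180°) gauche 1.1; OCH3(240°)/iPr(180°) gauche 1.1; OCH3(240°)/tBu(300°) gauche 1.1 → 6.9 kcal/mol.
A has the lowest total (6.5 kcal/mol).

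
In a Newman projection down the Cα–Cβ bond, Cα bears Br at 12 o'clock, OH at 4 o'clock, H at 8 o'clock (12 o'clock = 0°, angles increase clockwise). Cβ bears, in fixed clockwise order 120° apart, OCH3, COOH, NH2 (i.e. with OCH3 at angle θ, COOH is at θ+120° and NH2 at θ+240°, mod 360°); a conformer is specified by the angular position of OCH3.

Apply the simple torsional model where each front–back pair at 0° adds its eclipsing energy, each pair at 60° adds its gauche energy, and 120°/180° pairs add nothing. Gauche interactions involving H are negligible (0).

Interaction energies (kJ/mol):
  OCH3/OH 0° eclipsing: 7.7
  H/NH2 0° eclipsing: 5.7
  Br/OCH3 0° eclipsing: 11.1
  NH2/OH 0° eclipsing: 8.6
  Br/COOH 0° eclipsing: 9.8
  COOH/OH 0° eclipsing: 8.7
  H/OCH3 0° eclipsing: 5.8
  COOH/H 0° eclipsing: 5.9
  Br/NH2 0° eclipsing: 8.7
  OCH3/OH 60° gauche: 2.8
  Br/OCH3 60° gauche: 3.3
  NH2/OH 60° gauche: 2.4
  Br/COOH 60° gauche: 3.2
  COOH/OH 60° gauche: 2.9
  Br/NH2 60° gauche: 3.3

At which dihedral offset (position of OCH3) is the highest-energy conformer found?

OCH3 at 0° (eclipsed): Br–OCH3 eclipsed, OH–COOH eclipsed, H–NH2 eclipsed; 11.1 + 8.7 + 5.7 = 25.5 kJ/mol.
OCH3 at 60° (staggered): Br–OCH3 gauche, Br–NH2 gauche, OH–OCH3 gauche, OH–COOH gauche; 3.3 + 3.3 + 2.8 + 2.9 = 12.3 kJ/mol.
OCH3 at 120° (eclipsed): Br–NH2 eclipsed, OH–OCH3 eclipsed, H–COOH eclipsed; 8.7 + 7.7 + 5.9 = 22.3 kJ/mol.
OCH3 at 180° (staggered): Br–COOH gauche, Br–NH2 gauche, OH–OCH3 gauche, OH–NH2 gauche; 3.2 + 3.3 + 2.8 + 2.4 = 11.7 kJ/mol.
OCH3 at 240° (eclipsed): Br–COOH eclipsed, OH–NH2 eclipsed, H–OCH3 eclipsed; 9.8 + 8.6 + 5.8 = 24.2 kJ/mol.
OCH3 at 300° (staggered): Br–OCH3 gauche, Br–COOH gauche, OH–COOH gauche, OH–NH2 gauche; 3.3 + 3.2 + 2.9 + 2.4 = 11.8 kJ/mol.
The maximum (25.5 kJ/mol) occurs with OCH3 at 0°.

0°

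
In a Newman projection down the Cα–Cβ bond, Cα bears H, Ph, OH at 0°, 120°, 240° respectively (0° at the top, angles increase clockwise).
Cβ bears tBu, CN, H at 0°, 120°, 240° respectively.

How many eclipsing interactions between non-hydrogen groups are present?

1

Non-H eclipsing pairs: Ph(120°)/CN(120°) — 1 interaction.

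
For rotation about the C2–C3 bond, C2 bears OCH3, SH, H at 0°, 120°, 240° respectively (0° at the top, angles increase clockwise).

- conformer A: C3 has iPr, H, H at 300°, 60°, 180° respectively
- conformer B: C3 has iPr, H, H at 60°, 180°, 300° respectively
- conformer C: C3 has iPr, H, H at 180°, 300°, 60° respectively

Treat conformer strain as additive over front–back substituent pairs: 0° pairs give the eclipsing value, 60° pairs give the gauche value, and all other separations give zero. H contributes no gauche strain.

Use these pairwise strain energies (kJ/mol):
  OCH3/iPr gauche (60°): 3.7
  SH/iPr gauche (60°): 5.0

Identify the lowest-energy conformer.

A

A (staggered): OCH3–iPr gauche; 3.7 = 3.7 kJ/mol.
B (staggered): OCH3–iPr gauche, SH–iPr gauche; 3.7 + 5.0 = 8.7 kJ/mol.
C (staggered): SH–iPr gauche; 5.0 = 5.0 kJ/mol.
A has the lowest total (3.7 kJ/mol).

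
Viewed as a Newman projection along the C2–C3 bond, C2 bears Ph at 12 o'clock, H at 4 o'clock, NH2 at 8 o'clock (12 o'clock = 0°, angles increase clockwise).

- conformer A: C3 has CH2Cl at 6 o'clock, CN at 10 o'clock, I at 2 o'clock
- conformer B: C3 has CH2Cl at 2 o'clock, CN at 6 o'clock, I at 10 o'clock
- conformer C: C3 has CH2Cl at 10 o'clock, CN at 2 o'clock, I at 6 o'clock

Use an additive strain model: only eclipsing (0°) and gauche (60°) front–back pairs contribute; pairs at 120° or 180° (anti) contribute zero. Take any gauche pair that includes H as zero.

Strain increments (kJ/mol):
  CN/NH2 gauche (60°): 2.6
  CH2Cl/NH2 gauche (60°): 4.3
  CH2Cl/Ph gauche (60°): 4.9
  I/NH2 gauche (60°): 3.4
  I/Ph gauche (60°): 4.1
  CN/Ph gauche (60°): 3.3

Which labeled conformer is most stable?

A (staggered): Ph(0°)/CN(300°) gauche 3.3; Ph(0°)/I(60°) gauche 4.1; NH2(240°)/CH2Cl(180°) gauche 4.3; NH2(240°)/CN(300°) gauche 2.6 → 14.3 kJ/mol.
B (staggered): Ph(0°)/CH2Cl(60°) gauche 4.9; Ph(0°)/I(300°) gauche 4.1; NH2(240°)/CN(180°) gauche 2.6; NH2(240°)/I(300°) gauche 3.4 → 15.0 kJ/mol.
C (staggered): Ph(0°)/CH2Cl(300°) gauche 4.9; Ph(0°)/CN(60°) gauche 3.3; NH2(240°)/CH2Cl(300°) gauche 4.3; NH2(240°)/I(180°) gauche 3.4 → 15.9 kJ/mol.
A has the lowest total (14.3 kJ/mol).

A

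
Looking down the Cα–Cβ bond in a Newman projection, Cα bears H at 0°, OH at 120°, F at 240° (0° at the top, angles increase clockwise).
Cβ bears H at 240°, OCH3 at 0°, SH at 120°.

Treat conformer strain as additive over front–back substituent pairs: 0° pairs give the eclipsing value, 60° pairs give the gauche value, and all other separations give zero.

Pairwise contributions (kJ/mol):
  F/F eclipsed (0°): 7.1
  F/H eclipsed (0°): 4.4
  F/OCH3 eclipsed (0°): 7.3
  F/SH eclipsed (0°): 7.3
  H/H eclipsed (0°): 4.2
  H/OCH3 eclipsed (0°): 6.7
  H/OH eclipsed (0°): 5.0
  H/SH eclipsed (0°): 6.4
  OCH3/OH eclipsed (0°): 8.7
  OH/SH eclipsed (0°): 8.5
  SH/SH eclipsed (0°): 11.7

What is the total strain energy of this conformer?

This conformer (eclipsed): H–OCH3 eclipsed, OH–SH eclipsed, F–H eclipsed; 6.7 + 8.5 + 4.4 = 19.6 kJ/mol.

19.6 kJ/mol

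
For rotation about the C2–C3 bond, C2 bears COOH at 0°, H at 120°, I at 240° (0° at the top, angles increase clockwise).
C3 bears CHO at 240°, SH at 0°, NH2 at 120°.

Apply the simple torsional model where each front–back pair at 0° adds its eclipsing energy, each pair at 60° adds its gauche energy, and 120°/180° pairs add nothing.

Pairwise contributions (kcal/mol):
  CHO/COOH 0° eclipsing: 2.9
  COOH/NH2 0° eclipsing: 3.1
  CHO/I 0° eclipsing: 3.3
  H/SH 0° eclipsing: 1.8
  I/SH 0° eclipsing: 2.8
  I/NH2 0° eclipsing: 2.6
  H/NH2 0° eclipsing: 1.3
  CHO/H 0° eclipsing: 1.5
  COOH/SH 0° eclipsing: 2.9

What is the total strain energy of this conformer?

This conformer (eclipsed): COOH(0°)/SH(0°) eclipsed 2.9; H(120°)/NH2(120°) eclipsed 1.3; I(240°)/CHO(240°) eclipsed 3.3 → 7.5 kcal/mol.

7.5 kcal/mol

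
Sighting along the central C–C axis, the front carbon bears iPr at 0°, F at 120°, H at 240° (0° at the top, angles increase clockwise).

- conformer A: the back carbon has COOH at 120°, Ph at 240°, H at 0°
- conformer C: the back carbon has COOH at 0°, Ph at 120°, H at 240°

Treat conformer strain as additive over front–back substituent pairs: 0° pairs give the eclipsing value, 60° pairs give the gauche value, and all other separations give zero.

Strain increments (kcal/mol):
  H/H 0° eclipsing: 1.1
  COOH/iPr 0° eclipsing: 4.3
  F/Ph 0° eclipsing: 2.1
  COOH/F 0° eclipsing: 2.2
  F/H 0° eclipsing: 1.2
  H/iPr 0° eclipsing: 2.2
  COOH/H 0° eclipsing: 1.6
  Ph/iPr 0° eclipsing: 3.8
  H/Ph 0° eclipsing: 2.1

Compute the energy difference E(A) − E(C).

A (eclipsed): iPr(0°)/H(0°) eclipsed 2.2; F(120°)/COOH(120°) eclipsed 2.2; H(240°)/Ph(240°) eclipsed 2.1 → 6.5 kcal/mol.
C (eclipsed): iPr(0°)/COOH(0°) eclipsed 4.3; F(120°)/Ph(120°) eclipsed 2.1; H(240°)/H(240°) eclipsed 1.1 → 7.5 kcal/mol.
E(A) − E(C) = 6.5 − 7.5 = -1.0 kcal/mol.

-1.0 kcal/mol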